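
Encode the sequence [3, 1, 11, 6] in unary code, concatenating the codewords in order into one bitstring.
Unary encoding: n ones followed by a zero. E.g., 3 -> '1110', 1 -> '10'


Encode each number as n ones followed by a terminating 0:
  3 -> 1110 (4 bits)
  1 -> 10 (2 bits)
  11 -> 111111111110 (12 bits)
  6 -> 1111110 (7 bits)
Total length = 4 + 2 + 12 + 7 = 25 bits.

Unary([3, 1, 11, 6]) = 1110101111111111101111110 (25 bits)


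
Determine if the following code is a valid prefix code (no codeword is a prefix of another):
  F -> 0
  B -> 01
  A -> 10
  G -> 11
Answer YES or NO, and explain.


Checking each pair (does one codeword prefix another?):
  F='0' vs B='01': prefix -- VIOLATION

NO -- this is NOT a valid prefix code. F (0) is a prefix of B (01).


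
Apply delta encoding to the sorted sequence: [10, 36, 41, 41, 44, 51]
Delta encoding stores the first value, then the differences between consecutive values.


First value: 10
Deltas:
  36 - 10 = 26
  41 - 36 = 5
  41 - 41 = 0
  44 - 41 = 3
  51 - 44 = 7


Delta encoded: [10, 26, 5, 0, 3, 7]


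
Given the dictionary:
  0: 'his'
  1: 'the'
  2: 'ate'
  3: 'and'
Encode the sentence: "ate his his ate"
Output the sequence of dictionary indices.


Look up each word in the dictionary:
  'ate' -> 2
  'his' -> 0
  'his' -> 0
  'ate' -> 2

Encoded: [2, 0, 0, 2]


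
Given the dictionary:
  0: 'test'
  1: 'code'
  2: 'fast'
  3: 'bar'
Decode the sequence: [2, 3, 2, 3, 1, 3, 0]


Look up each index in the dictionary:
  2 -> 'fast'
  3 -> 'bar'
  2 -> 'fast'
  3 -> 'bar'
  1 -> 'code'
  3 -> 'bar'
  0 -> 'test'

Decoded: "fast bar fast bar code bar test"


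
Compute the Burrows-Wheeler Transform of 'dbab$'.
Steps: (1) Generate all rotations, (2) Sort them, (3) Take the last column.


Rotations (sorted):
  0: $dbab -> last char: b
  1: ab$db -> last char: b
  2: b$dba -> last char: a
  3: bab$d -> last char: d
  4: dbab$ -> last char: $


BWT = bbad$


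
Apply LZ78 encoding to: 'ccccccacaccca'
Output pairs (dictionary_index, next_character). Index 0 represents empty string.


LZ78 encoding steps:
Dictionary: {0: ''}
Step 1: w='' (idx 0), next='c' -> output (0, 'c'), add 'c' as idx 1
Step 2: w='c' (idx 1), next='c' -> output (1, 'c'), add 'cc' as idx 2
Step 3: w='cc' (idx 2), next='c' -> output (2, 'c'), add 'ccc' as idx 3
Step 4: w='' (idx 0), next='a' -> output (0, 'a'), add 'a' as idx 4
Step 5: w='c' (idx 1), next='a' -> output (1, 'a'), add 'ca' as idx 5
Step 6: w='ccc' (idx 3), next='a' -> output (3, 'a'), add 'ccca' as idx 6


Encoded: [(0, 'c'), (1, 'c'), (2, 'c'), (0, 'a'), (1, 'a'), (3, 'a')]


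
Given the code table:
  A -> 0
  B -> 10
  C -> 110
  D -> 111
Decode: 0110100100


Decoding:
0 -> A
110 -> C
10 -> B
0 -> A
10 -> B
0 -> A


Result: ACBABA


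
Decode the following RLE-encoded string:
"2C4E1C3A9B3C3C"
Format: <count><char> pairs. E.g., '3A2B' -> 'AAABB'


Expanding each <count><char> pair:
  2C -> 'CC'
  4E -> 'EEEE'
  1C -> 'C'
  3A -> 'AAA'
  9B -> 'BBBBBBBBB'
  3C -> 'CCC'
  3C -> 'CCC'

Decoded = CCEEEECAAABBBBBBBBBCCCCCC


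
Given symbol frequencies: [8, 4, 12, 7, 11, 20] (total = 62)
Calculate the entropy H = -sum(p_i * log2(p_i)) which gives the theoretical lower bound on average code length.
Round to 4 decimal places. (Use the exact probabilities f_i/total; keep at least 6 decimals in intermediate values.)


Per-symbol terms -p_i * log2(p_i) with p_i = f_i/62:
  p = 8/62 = 0.129032: log2(p) = -2.954196, -p*log2(p) = 0.381187
  p = 4/62 = 0.064516: log2(p) = -3.954196, -p*log2(p) = 0.255109
  p = 12/62 = 0.193548: log2(p) = -2.369234, -p*log2(p) = 0.458561
  p = 7/62 = 0.112903: log2(p) = -3.146841, -p*log2(p) = 0.355289
  p = 11/62 = 0.177419: log2(p) = -2.494765, -p*log2(p) = 0.442620
  p = 20/62 = 0.322581: log2(p) = -1.632268, -p*log2(p) = 0.526538
H = 0.381187 + 0.255109 + 0.458561 + 0.355289 + 0.442620 + 0.526538 = 2.419304

H = 2.4193 bits/symbol


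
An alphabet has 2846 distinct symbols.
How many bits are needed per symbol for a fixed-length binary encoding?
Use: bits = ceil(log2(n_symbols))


log2(2846) = 11.4747
Bracket: 2^11 = 2048 < 2846 <= 2^12 = 4096
So ceil(log2(2846)) = 12

bits = ceil(log2(2846)) = ceil(11.4747) = 12 bits


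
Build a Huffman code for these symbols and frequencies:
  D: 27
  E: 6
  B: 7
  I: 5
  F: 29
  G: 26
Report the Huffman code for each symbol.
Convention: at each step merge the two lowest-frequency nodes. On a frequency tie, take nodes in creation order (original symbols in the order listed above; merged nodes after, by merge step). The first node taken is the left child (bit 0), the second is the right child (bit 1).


Huffman tree construction:
Step 1: Merge I(5) + E(6) = 11
Step 2: Merge B(7) + (I+E)(11) = 18
Step 3: Merge (B+(I+E))(18) + G(26) = 44
Step 4: Merge D(27) + F(29) = 56
Step 5: Merge ((B+(I+E))+G)(44) + (D+F)(56) = 100
Read each symbol's code off the tree from the root (left child = 0, right child = 1).

Codes:
  D: 10 (length 2)
  E: 0011 (length 4)
  B: 000 (length 3)
  I: 0010 (length 4)
  F: 11 (length 2)
  G: 01 (length 2)
Average code length: 229/100 = 2.2900 bits/symbol


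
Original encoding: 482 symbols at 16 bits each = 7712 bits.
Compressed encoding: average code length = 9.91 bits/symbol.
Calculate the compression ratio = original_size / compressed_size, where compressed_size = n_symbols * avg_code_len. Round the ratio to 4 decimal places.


original_size = n_symbols * orig_bits = 482 * 16 = 7712 bits
compressed_size = n_symbols * avg_code_len = 482 * 9.91 = 4776.62 bits
ratio = original_size / compressed_size = 7712 / 4776.62 = 1.6145

Compression ratio = 1.6145


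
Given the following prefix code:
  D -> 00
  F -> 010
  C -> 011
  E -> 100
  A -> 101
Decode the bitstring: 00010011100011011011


Decoding step by step:
Bits 00 -> D
Bits 010 -> F
Bits 011 -> C
Bits 100 -> E
Bits 011 -> C
Bits 011 -> C
Bits 011 -> C


Decoded message: DFCECCC


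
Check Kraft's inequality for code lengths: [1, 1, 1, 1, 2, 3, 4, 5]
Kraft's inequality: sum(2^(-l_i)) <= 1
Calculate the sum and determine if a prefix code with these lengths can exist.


Sum = 2^(-1) + 2^(-1) + 2^(-1) + 2^(-1) + 2^(-2) + 2^(-3) + 2^(-4) + 2^(-5)
    = 0.5 + 0.5 + 0.5 + 0.5 + 0.25 + 0.125 + 0.0625 + 0.03125
    = 79/32 = 2.46875
Since 2.46875 > 1, Kraft's inequality is NOT satisfied.
A prefix code with these lengths CANNOT exist.

Kraft sum = 2.46875. Not satisfied.


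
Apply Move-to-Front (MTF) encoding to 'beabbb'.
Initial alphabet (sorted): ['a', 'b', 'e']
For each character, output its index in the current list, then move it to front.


MTF encoding:
'b': index 1 in ['a', 'b', 'e'] -> ['b', 'a', 'e']
'e': index 2 in ['b', 'a', 'e'] -> ['e', 'b', 'a']
'a': index 2 in ['e', 'b', 'a'] -> ['a', 'e', 'b']
'b': index 2 in ['a', 'e', 'b'] -> ['b', 'a', 'e']
'b': index 0 in ['b', 'a', 'e'] -> ['b', 'a', 'e']
'b': index 0 in ['b', 'a', 'e'] -> ['b', 'a', 'e']


Output: [1, 2, 2, 2, 0, 0]


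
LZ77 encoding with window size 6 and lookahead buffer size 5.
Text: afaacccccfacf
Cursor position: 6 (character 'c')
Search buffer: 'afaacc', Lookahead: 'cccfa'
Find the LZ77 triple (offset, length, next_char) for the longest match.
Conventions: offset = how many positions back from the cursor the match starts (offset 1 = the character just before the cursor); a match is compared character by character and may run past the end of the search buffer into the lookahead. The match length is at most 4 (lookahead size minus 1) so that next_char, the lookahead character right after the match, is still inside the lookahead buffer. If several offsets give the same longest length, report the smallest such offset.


Try each offset into the search buffer:
  offset=1 (pos 5, char 'c'): match length 3
  offset=2 (pos 4, char 'c'): match length 3
  offset=3 (pos 3, char 'a'): match length 0
  offset=4 (pos 2, char 'a'): match length 0
  offset=5 (pos 1, char 'f'): match length 0
  offset=6 (pos 0, char 'a'): match length 0
Longest match has length 3, found at offsets 1, 2; take the smallest, offset 1.
next_char = character at position 6 + 3 = 9 -> 'f'

Best match: offset=1, length=3 (matching 'ccc' starting at position 5)
LZ77 triple: (1, 3, 'f')


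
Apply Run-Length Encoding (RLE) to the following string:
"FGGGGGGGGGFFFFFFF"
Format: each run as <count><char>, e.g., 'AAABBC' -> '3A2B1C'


Scanning runs left to right:
  i=0: run of 'F' x 1 -> '1F'
  i=1: run of 'G' x 9 -> '9G'
  i=10: run of 'F' x 7 -> '7F'

RLE = 1F9G7F


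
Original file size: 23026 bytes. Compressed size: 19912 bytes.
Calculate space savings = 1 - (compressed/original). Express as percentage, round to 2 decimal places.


ratio = compressed/original = 19912/23026 = 0.864762
savings = 1 - ratio = 1 - 0.864762 = 0.135238
as a percentage: 0.135238 * 100 = 13.52%

Space savings = 1 - 19912/23026 = 13.52%


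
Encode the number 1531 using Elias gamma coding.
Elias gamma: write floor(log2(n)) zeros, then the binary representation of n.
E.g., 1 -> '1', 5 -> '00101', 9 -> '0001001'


num_bits = floor(log2(1531)) + 1 = 11
leading_zeros = num_bits - 1 = 10
binary(1531) = 10111111011

Elias gamma(1531) = '0000000000' + '10111111011' = 000000000010111111011 (21 bits)


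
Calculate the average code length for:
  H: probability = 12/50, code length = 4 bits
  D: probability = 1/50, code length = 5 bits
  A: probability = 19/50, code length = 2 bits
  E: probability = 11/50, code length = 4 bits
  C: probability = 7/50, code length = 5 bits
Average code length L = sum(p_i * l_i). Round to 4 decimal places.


Weighted contributions p_i * l_i:
  H: (12/50) * 4 = 48/50
  D: (1/50) * 5 = 5/50
  A: (19/50) * 2 = 38/50
  E: (11/50) * 4 = 44/50
  C: (7/50) * 5 = 35/50
Sum = (48 + 5 + 38 + 44 + 35)/50 = 170/50

L = 170/50 = 3.4000 bits/symbol


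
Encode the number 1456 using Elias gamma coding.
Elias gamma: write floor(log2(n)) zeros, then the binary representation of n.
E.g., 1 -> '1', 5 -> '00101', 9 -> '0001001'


num_bits = floor(log2(1456)) + 1 = 11
leading_zeros = num_bits - 1 = 10
binary(1456) = 10110110000

Elias gamma(1456) = '0000000000' + '10110110000' = 000000000010110110000 (21 bits)


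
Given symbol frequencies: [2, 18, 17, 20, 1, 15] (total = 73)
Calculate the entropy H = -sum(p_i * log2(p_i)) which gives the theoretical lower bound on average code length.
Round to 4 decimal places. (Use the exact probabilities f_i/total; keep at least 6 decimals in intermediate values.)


Per-symbol terms -p_i * log2(p_i) with p_i = f_i/73:
  p = 2/73 = 0.027397: log2(p) = -5.189825, -p*log2(p) = 0.142187
  p = 18/73 = 0.246575: log2(p) = -2.019900, -p*log2(p) = 0.498057
  p = 17/73 = 0.232877: log2(p) = -2.102362, -p*log2(p) = 0.489591
  p = 20/73 = 0.273973: log2(p) = -1.867896, -p*log2(p) = 0.511752
  p = 1/73 = 0.013699: log2(p) = -6.189825, -p*log2(p) = 0.084792
  p = 15/73 = 0.205479: log2(p) = -2.282934, -p*log2(p) = 0.469096
H = 0.142187 + 0.498057 + 0.489591 + 0.511752 + 0.084792 + 0.469096 = 2.195475

H = 2.1955 bits/symbol


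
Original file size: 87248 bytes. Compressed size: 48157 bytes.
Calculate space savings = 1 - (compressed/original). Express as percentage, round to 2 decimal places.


ratio = compressed/original = 48157/87248 = 0.551955
savings = 1 - ratio = 1 - 0.551955 = 0.448045
as a percentage: 0.448045 * 100 = 44.8%

Space savings = 1 - 48157/87248 = 44.8%


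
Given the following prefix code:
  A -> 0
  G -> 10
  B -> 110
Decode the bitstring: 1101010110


Decoding step by step:
Bits 110 -> B
Bits 10 -> G
Bits 10 -> G
Bits 110 -> B


Decoded message: BGGB


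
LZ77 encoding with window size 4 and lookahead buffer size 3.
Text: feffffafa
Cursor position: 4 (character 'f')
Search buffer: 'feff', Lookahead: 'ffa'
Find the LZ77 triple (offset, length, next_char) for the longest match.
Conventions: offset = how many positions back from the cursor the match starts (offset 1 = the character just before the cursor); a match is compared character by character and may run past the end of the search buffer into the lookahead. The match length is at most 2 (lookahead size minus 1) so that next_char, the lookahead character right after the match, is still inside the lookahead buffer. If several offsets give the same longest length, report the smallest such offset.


Try each offset into the search buffer:
  offset=1 (pos 3, char 'f'): match length 2
  offset=2 (pos 2, char 'f'): match length 2
  offset=3 (pos 1, char 'e'): match length 0
  offset=4 (pos 0, char 'f'): match length 1
Longest match has length 2, found at offsets 1, 2; take the smallest, offset 1.
next_char = character at position 4 + 2 = 6 -> 'a'

Best match: offset=1, length=2 (matching 'ff' starting at position 3)
LZ77 triple: (1, 2, 'a')


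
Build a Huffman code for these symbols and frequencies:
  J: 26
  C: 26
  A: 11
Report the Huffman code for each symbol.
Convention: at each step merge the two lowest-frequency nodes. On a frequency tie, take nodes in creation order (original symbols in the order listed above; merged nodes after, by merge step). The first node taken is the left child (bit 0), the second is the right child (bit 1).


Huffman tree construction:
Step 1: Merge A(11) + J(26) = 37
Step 2: Merge C(26) + (A+J)(37) = 63
Read each symbol's code off the tree from the root (left child = 0, right child = 1).

Codes:
  J: 11 (length 2)
  C: 0 (length 1)
  A: 10 (length 2)
Average code length: 100/63 = 1.5873 bits/symbol


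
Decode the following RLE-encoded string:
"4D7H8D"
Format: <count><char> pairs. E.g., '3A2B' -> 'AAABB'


Expanding each <count><char> pair:
  4D -> 'DDDD'
  7H -> 'HHHHHHH'
  8D -> 'DDDDDDDD'

Decoded = DDDDHHHHHHHDDDDDDDD


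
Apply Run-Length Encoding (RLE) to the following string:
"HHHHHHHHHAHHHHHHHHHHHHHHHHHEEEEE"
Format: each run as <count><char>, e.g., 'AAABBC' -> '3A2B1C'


Scanning runs left to right:
  i=0: run of 'H' x 9 -> '9H'
  i=9: run of 'A' x 1 -> '1A'
  i=10: run of 'H' x 17 -> '17H'
  i=27: run of 'E' x 5 -> '5E'

RLE = 9H1A17H5E


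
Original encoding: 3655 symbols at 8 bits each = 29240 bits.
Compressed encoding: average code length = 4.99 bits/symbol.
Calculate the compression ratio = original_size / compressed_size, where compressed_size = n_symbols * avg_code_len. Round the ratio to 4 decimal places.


original_size = n_symbols * orig_bits = 3655 * 8 = 29240 bits
compressed_size = n_symbols * avg_code_len = 3655 * 4.99 = 18238.45 bits
ratio = original_size / compressed_size = 29240 / 18238.45 = 1.6032

Compression ratio = 1.6032


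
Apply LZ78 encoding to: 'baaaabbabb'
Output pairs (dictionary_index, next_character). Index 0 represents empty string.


LZ78 encoding steps:
Dictionary: {0: ''}
Step 1: w='' (idx 0), next='b' -> output (0, 'b'), add 'b' as idx 1
Step 2: w='' (idx 0), next='a' -> output (0, 'a'), add 'a' as idx 2
Step 3: w='a' (idx 2), next='a' -> output (2, 'a'), add 'aa' as idx 3
Step 4: w='a' (idx 2), next='b' -> output (2, 'b'), add 'ab' as idx 4
Step 5: w='b' (idx 1), next='a' -> output (1, 'a'), add 'ba' as idx 5
Step 6: w='b' (idx 1), next='b' -> output (1, 'b'), add 'bb' as idx 6


Encoded: [(0, 'b'), (0, 'a'), (2, 'a'), (2, 'b'), (1, 'a'), (1, 'b')]


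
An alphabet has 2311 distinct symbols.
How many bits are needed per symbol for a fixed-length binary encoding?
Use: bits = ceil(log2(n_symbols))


log2(2311) = 11.1743
Bracket: 2^11 = 2048 < 2311 <= 2^12 = 4096
So ceil(log2(2311)) = 12

bits = ceil(log2(2311)) = ceil(11.1743) = 12 bits


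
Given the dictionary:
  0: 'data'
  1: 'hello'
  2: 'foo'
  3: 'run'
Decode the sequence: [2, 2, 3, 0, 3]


Look up each index in the dictionary:
  2 -> 'foo'
  2 -> 'foo'
  3 -> 'run'
  0 -> 'data'
  3 -> 'run'

Decoded: "foo foo run data run"


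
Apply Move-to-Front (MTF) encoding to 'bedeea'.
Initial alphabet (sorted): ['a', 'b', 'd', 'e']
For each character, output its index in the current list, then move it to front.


MTF encoding:
'b': index 1 in ['a', 'b', 'd', 'e'] -> ['b', 'a', 'd', 'e']
'e': index 3 in ['b', 'a', 'd', 'e'] -> ['e', 'b', 'a', 'd']
'd': index 3 in ['e', 'b', 'a', 'd'] -> ['d', 'e', 'b', 'a']
'e': index 1 in ['d', 'e', 'b', 'a'] -> ['e', 'd', 'b', 'a']
'e': index 0 in ['e', 'd', 'b', 'a'] -> ['e', 'd', 'b', 'a']
'a': index 3 in ['e', 'd', 'b', 'a'] -> ['a', 'e', 'd', 'b']


Output: [1, 3, 3, 1, 0, 3]


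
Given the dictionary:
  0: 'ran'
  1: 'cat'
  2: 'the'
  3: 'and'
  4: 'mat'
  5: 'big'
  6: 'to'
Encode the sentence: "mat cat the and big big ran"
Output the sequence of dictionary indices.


Look up each word in the dictionary:
  'mat' -> 4
  'cat' -> 1
  'the' -> 2
  'and' -> 3
  'big' -> 5
  'big' -> 5
  'ran' -> 0

Encoded: [4, 1, 2, 3, 5, 5, 0]


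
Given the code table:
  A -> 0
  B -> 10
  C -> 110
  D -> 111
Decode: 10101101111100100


Decoding:
10 -> B
10 -> B
110 -> C
111 -> D
110 -> C
0 -> A
10 -> B
0 -> A


Result: BBCDCABA


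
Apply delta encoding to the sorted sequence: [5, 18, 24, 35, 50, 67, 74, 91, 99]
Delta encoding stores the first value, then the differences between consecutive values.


First value: 5
Deltas:
  18 - 5 = 13
  24 - 18 = 6
  35 - 24 = 11
  50 - 35 = 15
  67 - 50 = 17
  74 - 67 = 7
  91 - 74 = 17
  99 - 91 = 8


Delta encoded: [5, 13, 6, 11, 15, 17, 7, 17, 8]


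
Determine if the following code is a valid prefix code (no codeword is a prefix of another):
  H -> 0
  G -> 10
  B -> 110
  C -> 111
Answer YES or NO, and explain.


Checking each pair (does one codeword prefix another?):
  H='0' vs G='10': no prefix
  H='0' vs B='110': no prefix
  H='0' vs C='111': no prefix
  G='10' vs H='0': no prefix
  G='10' vs B='110': no prefix
  G='10' vs C='111': no prefix
  B='110' vs H='0': no prefix
  B='110' vs G='10': no prefix
  B='110' vs C='111': no prefix
  C='111' vs H='0': no prefix
  C='111' vs G='10': no prefix
  C='111' vs B='110': no prefix
No violation found over all pairs.

YES -- this is a valid prefix code. No codeword is a prefix of any other codeword.


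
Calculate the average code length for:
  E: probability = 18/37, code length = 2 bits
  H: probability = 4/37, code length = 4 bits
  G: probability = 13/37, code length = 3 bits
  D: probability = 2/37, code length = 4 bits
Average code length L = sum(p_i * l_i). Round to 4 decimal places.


Weighted contributions p_i * l_i:
  E: (18/37) * 2 = 36/37
  H: (4/37) * 4 = 16/37
  G: (13/37) * 3 = 39/37
  D: (2/37) * 4 = 8/37
Sum = (36 + 16 + 39 + 8)/37 = 99/37

L = 99/37 = 2.6757 bits/symbol


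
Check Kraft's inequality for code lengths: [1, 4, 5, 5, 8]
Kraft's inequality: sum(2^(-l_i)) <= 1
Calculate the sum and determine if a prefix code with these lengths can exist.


Sum = 2^(-1) + 2^(-4) + 2^(-5) + 2^(-5) + 2^(-8)
    = 0.5 + 0.0625 + 0.03125 + 0.03125 + 0.00390625
    = 161/256 = 0.62890625
Since 0.62890625 <= 1, Kraft's inequality IS satisfied.
A prefix code with these lengths CAN exist.

Kraft sum = 0.62890625. Satisfied.


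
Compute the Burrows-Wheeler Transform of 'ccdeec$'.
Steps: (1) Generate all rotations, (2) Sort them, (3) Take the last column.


Rotations (sorted):
  0: $ccdeec -> last char: c
  1: c$ccdee -> last char: e
  2: ccdeec$ -> last char: $
  3: cdeec$c -> last char: c
  4: deec$cc -> last char: c
  5: ec$ccde -> last char: e
  6: eec$ccd -> last char: d


BWT = ce$cced


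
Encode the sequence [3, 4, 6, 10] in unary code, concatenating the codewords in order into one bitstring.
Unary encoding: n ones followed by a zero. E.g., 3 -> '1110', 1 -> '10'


Encode each number as n ones followed by a terminating 0:
  3 -> 1110 (4 bits)
  4 -> 11110 (5 bits)
  6 -> 1111110 (7 bits)
  10 -> 11111111110 (11 bits)
Total length = 4 + 5 + 7 + 11 = 27 bits.

Unary([3, 4, 6, 10]) = 111011110111111011111111110 (27 bits)


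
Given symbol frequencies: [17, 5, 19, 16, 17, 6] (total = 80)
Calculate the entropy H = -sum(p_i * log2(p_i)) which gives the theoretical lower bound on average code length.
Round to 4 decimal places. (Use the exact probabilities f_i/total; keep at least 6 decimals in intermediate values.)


Per-symbol terms -p_i * log2(p_i) with p_i = f_i/80:
  p = 17/80 = 0.212500: log2(p) = -2.234465, -p*log2(p) = 0.474824
  p = 5/80 = 0.062500: log2(p) = -4.000000, -p*log2(p) = 0.250000
  p = 19/80 = 0.237500: log2(p) = -2.074001, -p*log2(p) = 0.492575
  p = 16/80 = 0.200000: log2(p) = -2.321928, -p*log2(p) = 0.464386
  p = 17/80 = 0.212500: log2(p) = -2.234465, -p*log2(p) = 0.474824
  p = 6/80 = 0.075000: log2(p) = -3.736966, -p*log2(p) = 0.280272
H = 0.474824 + 0.250000 + 0.492575 + 0.464386 + 0.474824 + 0.280272 = 2.436881

H = 2.4369 bits/symbol


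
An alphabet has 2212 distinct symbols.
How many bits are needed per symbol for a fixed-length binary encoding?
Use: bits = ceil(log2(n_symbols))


log2(2212) = 11.1111
Bracket: 2^11 = 2048 < 2212 <= 2^12 = 4096
So ceil(log2(2212)) = 12

bits = ceil(log2(2212)) = ceil(11.1111) = 12 bits


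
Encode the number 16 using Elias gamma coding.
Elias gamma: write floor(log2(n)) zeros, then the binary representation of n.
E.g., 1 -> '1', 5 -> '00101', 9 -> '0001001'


num_bits = floor(log2(16)) + 1 = 5
leading_zeros = num_bits - 1 = 4
binary(16) = 10000

Elias gamma(16) = '0000' + '10000' = 000010000 (9 bits)


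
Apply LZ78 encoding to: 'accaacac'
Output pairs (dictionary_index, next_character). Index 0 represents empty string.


LZ78 encoding steps:
Dictionary: {0: ''}
Step 1: w='' (idx 0), next='a' -> output (0, 'a'), add 'a' as idx 1
Step 2: w='' (idx 0), next='c' -> output (0, 'c'), add 'c' as idx 2
Step 3: w='c' (idx 2), next='a' -> output (2, 'a'), add 'ca' as idx 3
Step 4: w='a' (idx 1), next='c' -> output (1, 'c'), add 'ac' as idx 4
Step 5: w='ac' (idx 4), end of input -> output (4, '')


Encoded: [(0, 'a'), (0, 'c'), (2, 'a'), (1, 'c'), (4, '')]


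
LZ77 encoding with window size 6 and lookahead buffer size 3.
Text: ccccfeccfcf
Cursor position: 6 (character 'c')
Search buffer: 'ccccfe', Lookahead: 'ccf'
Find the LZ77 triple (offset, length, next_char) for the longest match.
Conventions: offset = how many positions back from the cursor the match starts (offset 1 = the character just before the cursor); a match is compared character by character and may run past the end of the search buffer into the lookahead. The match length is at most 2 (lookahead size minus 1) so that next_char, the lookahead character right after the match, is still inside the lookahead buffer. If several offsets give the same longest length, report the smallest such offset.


Try each offset into the search buffer:
  offset=1 (pos 5, char 'e'): match length 0
  offset=2 (pos 4, char 'f'): match length 0
  offset=3 (pos 3, char 'c'): match length 1
  offset=4 (pos 2, char 'c'): match length 2
  offset=5 (pos 1, char 'c'): match length 2
  offset=6 (pos 0, char 'c'): match length 2
Longest match has length 2, found at offsets 4, 5, 6; take the smallest, offset 4.
next_char = character at position 6 + 2 = 8 -> 'f'

Best match: offset=4, length=2 (matching 'cc' starting at position 2)
LZ77 triple: (4, 2, 'f')


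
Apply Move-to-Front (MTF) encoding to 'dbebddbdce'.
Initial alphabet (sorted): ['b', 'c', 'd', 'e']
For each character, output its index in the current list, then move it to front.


MTF encoding:
'd': index 2 in ['b', 'c', 'd', 'e'] -> ['d', 'b', 'c', 'e']
'b': index 1 in ['d', 'b', 'c', 'e'] -> ['b', 'd', 'c', 'e']
'e': index 3 in ['b', 'd', 'c', 'e'] -> ['e', 'b', 'd', 'c']
'b': index 1 in ['e', 'b', 'd', 'c'] -> ['b', 'e', 'd', 'c']
'd': index 2 in ['b', 'e', 'd', 'c'] -> ['d', 'b', 'e', 'c']
'd': index 0 in ['d', 'b', 'e', 'c'] -> ['d', 'b', 'e', 'c']
'b': index 1 in ['d', 'b', 'e', 'c'] -> ['b', 'd', 'e', 'c']
'd': index 1 in ['b', 'd', 'e', 'c'] -> ['d', 'b', 'e', 'c']
'c': index 3 in ['d', 'b', 'e', 'c'] -> ['c', 'd', 'b', 'e']
'e': index 3 in ['c', 'd', 'b', 'e'] -> ['e', 'c', 'd', 'b']


Output: [2, 1, 3, 1, 2, 0, 1, 1, 3, 3]


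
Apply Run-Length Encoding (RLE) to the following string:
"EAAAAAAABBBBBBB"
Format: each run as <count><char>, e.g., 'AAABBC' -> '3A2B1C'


Scanning runs left to right:
  i=0: run of 'E' x 1 -> '1E'
  i=1: run of 'A' x 7 -> '7A'
  i=8: run of 'B' x 7 -> '7B'

RLE = 1E7A7B


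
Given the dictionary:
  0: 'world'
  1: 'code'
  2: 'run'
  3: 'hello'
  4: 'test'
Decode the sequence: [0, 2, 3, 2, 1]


Look up each index in the dictionary:
  0 -> 'world'
  2 -> 'run'
  3 -> 'hello'
  2 -> 'run'
  1 -> 'code'

Decoded: "world run hello run code"


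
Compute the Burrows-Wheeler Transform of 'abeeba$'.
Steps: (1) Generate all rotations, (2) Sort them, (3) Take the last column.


Rotations (sorted):
  0: $abeeba -> last char: a
  1: a$abeeb -> last char: b
  2: abeeba$ -> last char: $
  3: ba$abee -> last char: e
  4: beeba$a -> last char: a
  5: eba$abe -> last char: e
  6: eeba$ab -> last char: b


BWT = ab$eaeb


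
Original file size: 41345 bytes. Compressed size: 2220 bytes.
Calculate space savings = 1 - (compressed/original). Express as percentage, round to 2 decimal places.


ratio = compressed/original = 2220/41345 = 0.053695
savings = 1 - ratio = 1 - 0.053695 = 0.946305
as a percentage: 0.946305 * 100 = 94.63%

Space savings = 1 - 2220/41345 = 94.63%


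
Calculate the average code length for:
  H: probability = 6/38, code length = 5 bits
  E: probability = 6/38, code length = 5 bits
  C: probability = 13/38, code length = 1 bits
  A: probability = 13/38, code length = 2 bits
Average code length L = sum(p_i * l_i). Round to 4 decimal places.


Weighted contributions p_i * l_i:
  H: (6/38) * 5 = 30/38
  E: (6/38) * 5 = 30/38
  C: (13/38) * 1 = 13/38
  A: (13/38) * 2 = 26/38
Sum = (30 + 30 + 13 + 26)/38 = 99/38

L = 99/38 = 2.6053 bits/symbol


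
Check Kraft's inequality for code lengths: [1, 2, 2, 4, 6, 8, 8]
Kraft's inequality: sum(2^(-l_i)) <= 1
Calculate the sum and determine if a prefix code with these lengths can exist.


Sum = 2^(-1) + 2^(-2) + 2^(-2) + 2^(-4) + 2^(-6) + 2^(-8) + 2^(-8)
    = 0.5 + 0.25 + 0.25 + 0.0625 + 0.015625 + 0.00390625 + 0.00390625
    = 278/256 = 1.0859375
Since 1.0859375 > 1, Kraft's inequality is NOT satisfied.
A prefix code with these lengths CANNOT exist.

Kraft sum = 1.0859375. Not satisfied.


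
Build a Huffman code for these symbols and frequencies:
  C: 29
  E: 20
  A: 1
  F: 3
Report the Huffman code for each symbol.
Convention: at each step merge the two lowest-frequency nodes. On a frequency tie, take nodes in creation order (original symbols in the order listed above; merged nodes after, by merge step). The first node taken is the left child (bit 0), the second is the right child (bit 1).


Huffman tree construction:
Step 1: Merge A(1) + F(3) = 4
Step 2: Merge (A+F)(4) + E(20) = 24
Step 3: Merge ((A+F)+E)(24) + C(29) = 53
Read each symbol's code off the tree from the root (left child = 0, right child = 1).

Codes:
  C: 1 (length 1)
  E: 01 (length 2)
  A: 000 (length 3)
  F: 001 (length 3)
Average code length: 81/53 = 1.5283 bits/symbol


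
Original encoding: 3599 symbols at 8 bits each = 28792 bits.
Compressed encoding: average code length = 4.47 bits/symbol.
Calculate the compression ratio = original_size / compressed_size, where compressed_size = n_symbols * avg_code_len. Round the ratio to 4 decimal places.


original_size = n_symbols * orig_bits = 3599 * 8 = 28792 bits
compressed_size = n_symbols * avg_code_len = 3599 * 4.47 = 16087.53 bits
ratio = original_size / compressed_size = 28792 / 16087.53 = 1.7897

Compression ratio = 1.7897


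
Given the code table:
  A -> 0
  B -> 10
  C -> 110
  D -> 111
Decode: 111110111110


Decoding:
111 -> D
110 -> C
111 -> D
110 -> C


Result: DCDC


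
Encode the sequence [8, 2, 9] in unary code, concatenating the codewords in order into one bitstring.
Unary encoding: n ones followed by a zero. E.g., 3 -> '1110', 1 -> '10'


Encode each number as n ones followed by a terminating 0:
  8 -> 111111110 (9 bits)
  2 -> 110 (3 bits)
  9 -> 1111111110 (10 bits)
Total length = 9 + 3 + 10 = 22 bits.

Unary([8, 2, 9]) = 1111111101101111111110 (22 bits)


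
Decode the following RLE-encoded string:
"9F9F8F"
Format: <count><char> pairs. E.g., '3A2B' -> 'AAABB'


Expanding each <count><char> pair:
  9F -> 'FFFFFFFFF'
  9F -> 'FFFFFFFFF'
  8F -> 'FFFFFFFF'

Decoded = FFFFFFFFFFFFFFFFFFFFFFFFFF


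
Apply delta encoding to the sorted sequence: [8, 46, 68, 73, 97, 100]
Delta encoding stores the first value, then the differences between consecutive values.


First value: 8
Deltas:
  46 - 8 = 38
  68 - 46 = 22
  73 - 68 = 5
  97 - 73 = 24
  100 - 97 = 3


Delta encoded: [8, 38, 22, 5, 24, 3]


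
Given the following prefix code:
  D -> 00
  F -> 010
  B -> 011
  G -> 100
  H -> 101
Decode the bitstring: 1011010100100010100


Decoding step by step:
Bits 101 -> H
Bits 101 -> H
Bits 010 -> F
Bits 010 -> F
Bits 00 -> D
Bits 101 -> H
Bits 00 -> D


Decoded message: HHFFDHD


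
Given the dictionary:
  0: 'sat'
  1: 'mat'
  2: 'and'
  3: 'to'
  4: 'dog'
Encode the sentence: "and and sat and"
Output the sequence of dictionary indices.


Look up each word in the dictionary:
  'and' -> 2
  'and' -> 2
  'sat' -> 0
  'and' -> 2

Encoded: [2, 2, 0, 2]


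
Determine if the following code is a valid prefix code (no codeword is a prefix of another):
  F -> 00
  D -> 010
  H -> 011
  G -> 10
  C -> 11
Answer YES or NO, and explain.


Checking each pair (does one codeword prefix another?):
  F='00' vs D='010': no prefix
  F='00' vs H='011': no prefix
  F='00' vs G='10': no prefix
  F='00' vs C='11': no prefix
  D='010' vs F='00': no prefix
  D='010' vs H='011': no prefix
  D='010' vs G='10': no prefix
  D='010' vs C='11': no prefix
  H='011' vs F='00': no prefix
  H='011' vs D='010': no prefix
  H='011' vs G='10': no prefix
  H='011' vs C='11': no prefix
  G='10' vs F='00': no prefix
  G='10' vs D='010': no prefix
  G='10' vs H='011': no prefix
  G='10' vs C='11': no prefix
  C='11' vs F='00': no prefix
  C='11' vs D='010': no prefix
  C='11' vs H='011': no prefix
  C='11' vs G='10': no prefix
No violation found over all pairs.

YES -- this is a valid prefix code. No codeword is a prefix of any other codeword.


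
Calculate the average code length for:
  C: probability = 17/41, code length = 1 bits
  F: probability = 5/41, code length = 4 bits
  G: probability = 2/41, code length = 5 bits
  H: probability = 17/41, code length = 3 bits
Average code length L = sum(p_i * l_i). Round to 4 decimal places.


Weighted contributions p_i * l_i:
  C: (17/41) * 1 = 17/41
  F: (5/41) * 4 = 20/41
  G: (2/41) * 5 = 10/41
  H: (17/41) * 3 = 51/41
Sum = (17 + 20 + 10 + 51)/41 = 98/41

L = 98/41 = 2.3902 bits/symbol


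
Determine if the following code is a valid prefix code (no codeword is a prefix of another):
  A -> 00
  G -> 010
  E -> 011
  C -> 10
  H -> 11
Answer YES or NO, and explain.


Checking each pair (does one codeword prefix another?):
  A='00' vs G='010': no prefix
  A='00' vs E='011': no prefix
  A='00' vs C='10': no prefix
  A='00' vs H='11': no prefix
  G='010' vs A='00': no prefix
  G='010' vs E='011': no prefix
  G='010' vs C='10': no prefix
  G='010' vs H='11': no prefix
  E='011' vs A='00': no prefix
  E='011' vs G='010': no prefix
  E='011' vs C='10': no prefix
  E='011' vs H='11': no prefix
  C='10' vs A='00': no prefix
  C='10' vs G='010': no prefix
  C='10' vs E='011': no prefix
  C='10' vs H='11': no prefix
  H='11' vs A='00': no prefix
  H='11' vs G='010': no prefix
  H='11' vs E='011': no prefix
  H='11' vs C='10': no prefix
No violation found over all pairs.

YES -- this is a valid prefix code. No codeword is a prefix of any other codeword.


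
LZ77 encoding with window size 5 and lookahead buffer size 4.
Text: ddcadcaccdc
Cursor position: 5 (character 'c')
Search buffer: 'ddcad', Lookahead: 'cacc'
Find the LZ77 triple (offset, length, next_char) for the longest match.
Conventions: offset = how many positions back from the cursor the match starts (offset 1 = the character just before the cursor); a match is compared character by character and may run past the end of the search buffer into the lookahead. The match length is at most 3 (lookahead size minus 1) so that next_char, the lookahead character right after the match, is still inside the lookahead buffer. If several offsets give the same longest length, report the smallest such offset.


Try each offset into the search buffer:
  offset=1 (pos 4, char 'd'): match length 0
  offset=2 (pos 3, char 'a'): match length 0
  offset=3 (pos 2, char 'c'): match length 2
  offset=4 (pos 1, char 'd'): match length 0
  offset=5 (pos 0, char 'd'): match length 0
Longest match has length 2 at offset 3.
next_char = character at position 5 + 2 = 7 -> 'c'

Best match: offset=3, length=2 (matching 'ca' starting at position 2)
LZ77 triple: (3, 2, 'c')


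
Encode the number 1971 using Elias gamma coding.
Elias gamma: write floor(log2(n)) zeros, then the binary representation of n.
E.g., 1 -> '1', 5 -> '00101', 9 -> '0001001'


num_bits = floor(log2(1971)) + 1 = 11
leading_zeros = num_bits - 1 = 10
binary(1971) = 11110110011

Elias gamma(1971) = '0000000000' + '11110110011' = 000000000011110110011 (21 bits)


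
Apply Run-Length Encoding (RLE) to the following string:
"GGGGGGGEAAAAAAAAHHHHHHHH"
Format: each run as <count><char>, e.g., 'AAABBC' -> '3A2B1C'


Scanning runs left to right:
  i=0: run of 'G' x 7 -> '7G'
  i=7: run of 'E' x 1 -> '1E'
  i=8: run of 'A' x 8 -> '8A'
  i=16: run of 'H' x 8 -> '8H'

RLE = 7G1E8A8H


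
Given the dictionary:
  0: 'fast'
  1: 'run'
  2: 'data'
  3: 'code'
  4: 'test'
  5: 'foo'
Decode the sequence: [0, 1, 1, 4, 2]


Look up each index in the dictionary:
  0 -> 'fast'
  1 -> 'run'
  1 -> 'run'
  4 -> 'test'
  2 -> 'data'

Decoded: "fast run run test data"


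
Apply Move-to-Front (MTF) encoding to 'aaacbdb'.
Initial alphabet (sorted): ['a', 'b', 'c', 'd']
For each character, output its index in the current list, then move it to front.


MTF encoding:
'a': index 0 in ['a', 'b', 'c', 'd'] -> ['a', 'b', 'c', 'd']
'a': index 0 in ['a', 'b', 'c', 'd'] -> ['a', 'b', 'c', 'd']
'a': index 0 in ['a', 'b', 'c', 'd'] -> ['a', 'b', 'c', 'd']
'c': index 2 in ['a', 'b', 'c', 'd'] -> ['c', 'a', 'b', 'd']
'b': index 2 in ['c', 'a', 'b', 'd'] -> ['b', 'c', 'a', 'd']
'd': index 3 in ['b', 'c', 'a', 'd'] -> ['d', 'b', 'c', 'a']
'b': index 1 in ['d', 'b', 'c', 'a'] -> ['b', 'd', 'c', 'a']


Output: [0, 0, 0, 2, 2, 3, 1]


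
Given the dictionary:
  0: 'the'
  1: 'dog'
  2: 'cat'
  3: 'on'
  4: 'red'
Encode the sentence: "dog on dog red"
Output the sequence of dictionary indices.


Look up each word in the dictionary:
  'dog' -> 1
  'on' -> 3
  'dog' -> 1
  'red' -> 4

Encoded: [1, 3, 1, 4]


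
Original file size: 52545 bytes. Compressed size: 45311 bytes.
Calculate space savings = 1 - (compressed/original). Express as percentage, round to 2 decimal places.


ratio = compressed/original = 45311/52545 = 0.862328
savings = 1 - ratio = 1 - 0.862328 = 0.137672
as a percentage: 0.137672 * 100 = 13.77%

Space savings = 1 - 45311/52545 = 13.77%


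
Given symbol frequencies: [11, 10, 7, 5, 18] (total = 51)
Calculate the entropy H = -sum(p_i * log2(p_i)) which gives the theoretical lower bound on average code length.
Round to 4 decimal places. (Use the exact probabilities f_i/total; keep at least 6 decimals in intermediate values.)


Per-symbol terms -p_i * log2(p_i) with p_i = f_i/51:
  p = 11/51 = 0.215686: log2(p) = -2.212994, -p*log2(p) = 0.477312
  p = 10/51 = 0.196078: log2(p) = -2.350497, -p*log2(p) = 0.460882
  p = 7/51 = 0.137255: log2(p) = -2.865070, -p*log2(p) = 0.393245
  p = 5/51 = 0.098039: log2(p) = -3.350497, -p*log2(p) = 0.328480
  p = 18/51 = 0.352941: log2(p) = -1.502500, -p*log2(p) = 0.530294
H = 0.477312 + 0.460882 + 0.393245 + 0.328480 + 0.530294 = 2.190213

H = 2.1902 bits/symbol


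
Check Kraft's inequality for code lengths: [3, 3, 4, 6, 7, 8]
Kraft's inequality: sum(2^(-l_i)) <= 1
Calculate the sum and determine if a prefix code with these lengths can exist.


Sum = 2^(-3) + 2^(-3) + 2^(-4) + 2^(-6) + 2^(-7) + 2^(-8)
    = 0.125 + 0.125 + 0.0625 + 0.015625 + 0.0078125 + 0.00390625
    = 87/256 = 0.33984375
Since 0.33984375 <= 1, Kraft's inequality IS satisfied.
A prefix code with these lengths CAN exist.

Kraft sum = 0.33984375. Satisfied.


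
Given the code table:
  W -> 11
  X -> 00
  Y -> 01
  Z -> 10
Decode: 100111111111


Decoding:
10 -> Z
01 -> Y
11 -> W
11 -> W
11 -> W
11 -> W


Result: ZYWWWW


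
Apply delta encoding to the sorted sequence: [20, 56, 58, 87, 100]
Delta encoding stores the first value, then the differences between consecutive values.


First value: 20
Deltas:
  56 - 20 = 36
  58 - 56 = 2
  87 - 58 = 29
  100 - 87 = 13


Delta encoded: [20, 36, 2, 29, 13]


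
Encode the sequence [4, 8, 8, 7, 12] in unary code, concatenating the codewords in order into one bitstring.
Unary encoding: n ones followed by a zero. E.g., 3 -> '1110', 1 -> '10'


Encode each number as n ones followed by a terminating 0:
  4 -> 11110 (5 bits)
  8 -> 111111110 (9 bits)
  8 -> 111111110 (9 bits)
  7 -> 11111110 (8 bits)
  12 -> 1111111111110 (13 bits)
Total length = 5 + 9 + 9 + 8 + 13 = 44 bits.

Unary([4, 8, 8, 7, 12]) = 11110111111110111111110111111101111111111110 (44 bits)


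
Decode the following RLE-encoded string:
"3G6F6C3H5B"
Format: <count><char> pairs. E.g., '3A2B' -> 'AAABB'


Expanding each <count><char> pair:
  3G -> 'GGG'
  6F -> 'FFFFFF'
  6C -> 'CCCCCC'
  3H -> 'HHH'
  5B -> 'BBBBB'

Decoded = GGGFFFFFFCCCCCCHHHBBBBB


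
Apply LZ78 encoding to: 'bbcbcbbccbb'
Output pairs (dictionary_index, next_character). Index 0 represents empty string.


LZ78 encoding steps:
Dictionary: {0: ''}
Step 1: w='' (idx 0), next='b' -> output (0, 'b'), add 'b' as idx 1
Step 2: w='b' (idx 1), next='c' -> output (1, 'c'), add 'bc' as idx 2
Step 3: w='bc' (idx 2), next='b' -> output (2, 'b'), add 'bcb' as idx 3
Step 4: w='bc' (idx 2), next='c' -> output (2, 'c'), add 'bcc' as idx 4
Step 5: w='b' (idx 1), next='b' -> output (1, 'b'), add 'bb' as idx 5


Encoded: [(0, 'b'), (1, 'c'), (2, 'b'), (2, 'c'), (1, 'b')]


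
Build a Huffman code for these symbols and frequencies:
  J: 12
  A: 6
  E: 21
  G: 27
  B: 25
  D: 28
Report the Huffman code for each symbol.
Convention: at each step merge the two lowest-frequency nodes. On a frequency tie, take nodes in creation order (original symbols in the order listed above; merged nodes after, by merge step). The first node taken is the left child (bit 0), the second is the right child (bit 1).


Huffman tree construction:
Step 1: Merge A(6) + J(12) = 18
Step 2: Merge (A+J)(18) + E(21) = 39
Step 3: Merge B(25) + G(27) = 52
Step 4: Merge D(28) + ((A+J)+E)(39) = 67
Step 5: Merge (B+G)(52) + (D+((A+J)+E))(67) = 119
Read each symbol's code off the tree from the root (left child = 0, right child = 1).

Codes:
  J: 1101 (length 4)
  A: 1100 (length 4)
  E: 111 (length 3)
  G: 01 (length 2)
  B: 00 (length 2)
  D: 10 (length 2)
Average code length: 295/119 = 2.4790 bits/symbol


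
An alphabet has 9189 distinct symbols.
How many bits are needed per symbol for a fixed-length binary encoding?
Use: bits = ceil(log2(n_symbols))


log2(9189) = 13.1657
Bracket: 2^13 = 8192 < 9189 <= 2^14 = 16384
So ceil(log2(9189)) = 14

bits = ceil(log2(9189)) = ceil(13.1657) = 14 bits


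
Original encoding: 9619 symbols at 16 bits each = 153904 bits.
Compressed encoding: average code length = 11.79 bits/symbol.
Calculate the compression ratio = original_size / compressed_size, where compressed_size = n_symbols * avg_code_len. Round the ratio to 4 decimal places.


original_size = n_symbols * orig_bits = 9619 * 16 = 153904 bits
compressed_size = n_symbols * avg_code_len = 9619 * 11.79 = 113408.01 bits
ratio = original_size / compressed_size = 153904 / 113408.01 = 1.3571

Compression ratio = 1.3571


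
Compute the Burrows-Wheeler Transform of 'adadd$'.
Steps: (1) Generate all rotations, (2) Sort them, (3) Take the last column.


Rotations (sorted):
  0: $adadd -> last char: d
  1: adadd$ -> last char: $
  2: add$ad -> last char: d
  3: d$adad -> last char: d
  4: dadd$a -> last char: a
  5: dd$ada -> last char: a


BWT = d$ddaa
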